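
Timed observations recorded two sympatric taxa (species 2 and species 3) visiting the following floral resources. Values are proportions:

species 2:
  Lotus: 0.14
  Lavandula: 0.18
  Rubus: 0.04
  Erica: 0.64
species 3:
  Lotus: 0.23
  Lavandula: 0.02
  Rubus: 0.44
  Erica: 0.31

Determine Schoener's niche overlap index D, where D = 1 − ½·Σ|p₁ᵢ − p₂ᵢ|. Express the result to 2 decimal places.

Σ|p₁ᵢ − p₂ᵢ| = 0.09 + 0.16 + 0.40 + 0.33 = 0.98
D = 1 − ½ × 0.98 = 1 − 0.490 = 0.5100

0.51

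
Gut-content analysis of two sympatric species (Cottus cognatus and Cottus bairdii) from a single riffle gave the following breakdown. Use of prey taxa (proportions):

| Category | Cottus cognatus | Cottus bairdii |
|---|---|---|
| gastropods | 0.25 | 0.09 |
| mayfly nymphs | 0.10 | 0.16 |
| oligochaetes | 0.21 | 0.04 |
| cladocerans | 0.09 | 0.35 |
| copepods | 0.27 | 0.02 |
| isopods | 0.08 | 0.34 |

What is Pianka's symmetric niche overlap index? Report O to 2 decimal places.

Σ p₁ᵢp₂ᵢ = 0.0225 + 0.0160 + 0.0084 + 0.0315 + 0.0054 + 0.0272 = 0.1110
Σp_1ᵢ² = 0.25² + 0.10² + 0.21² + 0.09² + 0.27² + 0.08² = 0.0625 + 0.0100 + 0.0441 + 0.0081 + 0.0729 + 0.0064 = 0.2040
Σp_2ᵢ² = 0.09² + 0.16² + 0.04² + 0.35² + 0.02² + 0.34² = 0.0081 + 0.0256 + 0.0016 + 0.1225 + 0.0004 + 0.1156 = 0.2738
O = 0.1110 / √(0.2040 × 0.2738) = 0.1110 / 0.23634 = 0.4697

0.47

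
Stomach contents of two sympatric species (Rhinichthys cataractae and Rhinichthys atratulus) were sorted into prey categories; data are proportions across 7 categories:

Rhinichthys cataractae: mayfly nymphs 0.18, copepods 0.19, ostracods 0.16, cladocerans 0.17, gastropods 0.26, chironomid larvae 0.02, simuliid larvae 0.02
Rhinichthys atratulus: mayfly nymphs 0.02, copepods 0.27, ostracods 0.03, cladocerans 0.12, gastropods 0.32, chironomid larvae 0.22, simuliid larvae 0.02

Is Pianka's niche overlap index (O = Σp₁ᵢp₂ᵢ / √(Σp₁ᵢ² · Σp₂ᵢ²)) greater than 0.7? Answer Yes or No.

Yes

Σ p₁ᵢp₂ᵢ = 0.0036 + 0.0513 + 0.0048 + 0.0204 + 0.0832 + 0.0044 + 0.0004 = 0.1681
Σp_1ᵢ² = 0.18² + 0.19² + 0.16² + 0.17² + 0.26² + 0.02² + 0.02² = 0.0324 + 0.0361 + 0.0256 + 0.0289 + 0.0676 + 0.0004 + 0.0004 = 0.1914
Σp_2ᵢ² = 0.02² + 0.27² + 0.03² + 0.12² + 0.32² + 0.22² + 0.02² = 0.0004 + 0.0729 + 0.0009 + 0.0144 + 0.1024 + 0.0484 + 0.0004 = 0.2398
O = 0.1681 / √(0.1914 × 0.2398) = 0.1681 / 0.21424 = 0.7846
O = 0.7846 > 0.7 → Yes.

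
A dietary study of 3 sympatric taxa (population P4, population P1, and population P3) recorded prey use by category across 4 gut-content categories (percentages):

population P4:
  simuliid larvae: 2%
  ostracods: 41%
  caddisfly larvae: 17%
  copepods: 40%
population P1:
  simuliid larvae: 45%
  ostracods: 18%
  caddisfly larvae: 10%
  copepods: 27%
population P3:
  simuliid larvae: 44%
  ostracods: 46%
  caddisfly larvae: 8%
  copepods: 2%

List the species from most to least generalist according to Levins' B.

population P1 > population P4 > population P3

Convert percentages to proportions (divide by 100).
Σp_P4ᵢ² = 0.02² + 0.41² + 0.17² + 0.40² = 0.0004 + 0.1681 + 0.0289 + 0.1600 = 0.3574
B_P4 = 1 / 0.3574 = 2.7980
Σp_P1ᵢ² = 0.45² + 0.18² + 0.10² + 0.27² = 0.2025 + 0.0324 + 0.0100 + 0.0729 = 0.3178
B_P1 = 1 / 0.3178 = 3.1466
Σp_P3ᵢ² = 0.44² + 0.46² + 0.08² + 0.02² = 0.1936 + 0.2116 + 0.0064 + 0.0004 = 0.4120
B_P3 = 1 / 0.4120 = 2.4272
Ranking by B (broadest → narrowest): population P1 (3.15) > population P4 (2.80) > population P3 (2.43)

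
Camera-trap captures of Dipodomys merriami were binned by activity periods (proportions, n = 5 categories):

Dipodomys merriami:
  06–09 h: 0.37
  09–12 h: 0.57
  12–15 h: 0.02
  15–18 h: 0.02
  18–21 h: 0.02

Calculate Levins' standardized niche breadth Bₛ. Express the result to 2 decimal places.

0.29

Σpᵢ² = 0.37² + 0.57² + 0.02² + 0.02² + 0.02² = 0.1369 + 0.3249 + 0.0004 + 0.0004 + 0.0004 = 0.4630
B = 1 / 0.4630 = 2.1598
Bₛ = (B − 1)/(n − 1) = (2.1598 − 1)/(5 − 1) = 1.1598/4 = 0.2900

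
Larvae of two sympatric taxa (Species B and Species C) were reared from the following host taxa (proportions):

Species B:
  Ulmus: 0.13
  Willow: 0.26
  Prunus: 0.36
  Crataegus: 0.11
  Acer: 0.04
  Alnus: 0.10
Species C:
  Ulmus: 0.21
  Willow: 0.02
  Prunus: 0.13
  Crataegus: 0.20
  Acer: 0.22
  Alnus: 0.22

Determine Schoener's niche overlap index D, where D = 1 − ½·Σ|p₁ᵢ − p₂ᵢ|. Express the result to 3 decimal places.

Σ|p₁ᵢ − p₂ᵢ| = 0.08 + 0.24 + 0.23 + 0.09 + 0.18 + 0.12 = 0.94
D = 1 − ½ × 0.94 = 1 − 0.470 = 0.53000

0.530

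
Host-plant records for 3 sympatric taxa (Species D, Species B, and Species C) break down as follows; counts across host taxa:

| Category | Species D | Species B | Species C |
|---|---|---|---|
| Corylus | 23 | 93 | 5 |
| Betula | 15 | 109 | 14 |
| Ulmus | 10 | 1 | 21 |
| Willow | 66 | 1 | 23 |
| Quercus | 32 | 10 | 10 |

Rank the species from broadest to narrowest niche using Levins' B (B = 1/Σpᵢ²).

Proportions for Species D (n=146): 23/146=0.1575, 15/146=0.1027, 10/146=0.0685, 66/146=0.4521, 32/146=0.2192
Proportions for Species B (n=214): 93/214=0.4346, 109/214=0.5093, 1/214=0.0047, 1/214=0.0047, 10/214=0.0467
Proportions for Species C (n=73): 5/73=0.0685, 14/73=0.1918, 21/73=0.2877, 23/73=0.3151, 10/73=0.1370
Σp_Dᵢ² = 0.1575² + 0.1027² + 0.0685² + 0.4521² + 0.2192² = 0.024806 + 0.010547 + 0.004692 + 0.204394 + 0.048049 = 0.292488
B_D = 1 / 0.292488 = 3.4189
Σp_Bᵢ² = 0.4346² + 0.5093² + 0.0047² + 0.0047² + 0.0467² = 0.188877 + 0.259386 + 0.000022 + 0.000022 + 0.002181 = 0.450488
B_B = 1 / 0.450488 = 2.2198
Σp_Cᵢ² = 0.0685² + 0.1918² + 0.2877² + 0.3151² + 0.1370² = 0.004692 + 0.036787 + 0.082771 + 0.099288 + 0.018769 = 0.242307
B_C = 1 / 0.242307 = 4.1270
Ranking by B (broadest → narrowest): Species C (4.13) > Species D (3.42) > Species B (2.22)

Species C > Species D > Species B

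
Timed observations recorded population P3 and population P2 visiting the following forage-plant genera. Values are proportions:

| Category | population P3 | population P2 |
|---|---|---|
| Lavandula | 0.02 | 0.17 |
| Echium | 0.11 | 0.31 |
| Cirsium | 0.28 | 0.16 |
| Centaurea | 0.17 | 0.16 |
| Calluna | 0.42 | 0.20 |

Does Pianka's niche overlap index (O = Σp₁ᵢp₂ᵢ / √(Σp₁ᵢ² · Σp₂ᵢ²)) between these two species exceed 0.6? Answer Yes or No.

Σ p₁ᵢp₂ᵢ = 0.0034 + 0.0341 + 0.0448 + 0.0272 + 0.0840 = 0.1935
Σp_1ᵢ² = 0.02² + 0.11² + 0.28² + 0.17² + 0.42² = 0.0004 + 0.0121 + 0.0784 + 0.0289 + 0.1764 = 0.2962
Σp_2ᵢ² = 0.17² + 0.31² + 0.16² + 0.16² + 0.20² = 0.0289 + 0.0961 + 0.0256 + 0.0256 + 0.0400 = 0.2162
O = 0.1935 / √(0.2962 × 0.2162) = 0.1935 / 0.25306 = 0.7646
O = 0.7646 > 0.6 → Yes.

Yes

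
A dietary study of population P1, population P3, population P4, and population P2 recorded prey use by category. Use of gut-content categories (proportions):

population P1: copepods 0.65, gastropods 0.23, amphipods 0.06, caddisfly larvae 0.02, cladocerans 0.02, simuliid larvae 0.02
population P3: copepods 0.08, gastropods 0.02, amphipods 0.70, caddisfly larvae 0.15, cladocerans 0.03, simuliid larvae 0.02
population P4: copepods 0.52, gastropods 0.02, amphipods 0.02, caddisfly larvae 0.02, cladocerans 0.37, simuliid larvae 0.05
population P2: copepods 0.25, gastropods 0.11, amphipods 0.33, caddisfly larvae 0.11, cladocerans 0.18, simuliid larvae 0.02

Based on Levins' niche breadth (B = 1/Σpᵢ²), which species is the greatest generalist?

Σp_P1ᵢ² = 0.65² + 0.23² + 0.06² + 0.02² + 0.02² + 0.02² = 0.4225 + 0.0529 + 0.0036 + 0.0004 + 0.0004 + 0.0004 = 0.4802
B_P1 = 1 / 0.4802 = 2.0825
Σp_P3ᵢ² = 0.08² + 0.02² + 0.70² + 0.15² + 0.03² + 0.02² = 0.0064 + 0.0004 + 0.4900 + 0.0225 + 0.0009 + 0.0004 = 0.5206
B_P3 = 1 / 0.5206 = 1.9209
Σp_P4ᵢ² = 0.52² + 0.02² + 0.02² + 0.02² + 0.37² + 0.05² = 0.2704 + 0.0004 + 0.0004 + 0.0004 + 0.1369 + 0.0025 = 0.4110
B_P4 = 1 / 0.4110 = 2.4331
Σp_P2ᵢ² = 0.25² + 0.11² + 0.33² + 0.11² + 0.18² + 0.02² = 0.0625 + 0.0121 + 0.1089 + 0.0121 + 0.0324 + 0.0004 = 0.2284
B_P2 = 1 / 0.2284 = 4.3783
Highest B → broadest niche (most generalist): population P2 (B = 4.38).

population P2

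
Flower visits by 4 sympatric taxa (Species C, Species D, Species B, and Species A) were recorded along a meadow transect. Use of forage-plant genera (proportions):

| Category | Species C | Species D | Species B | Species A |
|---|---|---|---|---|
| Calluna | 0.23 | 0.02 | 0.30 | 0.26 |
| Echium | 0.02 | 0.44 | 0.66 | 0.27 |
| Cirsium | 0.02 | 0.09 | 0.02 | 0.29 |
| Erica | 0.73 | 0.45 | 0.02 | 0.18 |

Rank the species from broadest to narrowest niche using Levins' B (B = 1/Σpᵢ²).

Species A > Species D > Species B > Species C

Σp_Cᵢ² = 0.23² + 0.02² + 0.02² + 0.73² = 0.0529 + 0.0004 + 0.0004 + 0.5329 = 0.5866
B_C = 1 / 0.5866 = 1.7047
Σp_Dᵢ² = 0.02² + 0.44² + 0.09² + 0.45² = 0.0004 + 0.1936 + 0.0081 + 0.2025 = 0.4046
B_D = 1 / 0.4046 = 2.4716
Σp_Bᵢ² = 0.30² + 0.66² + 0.02² + 0.02² = 0.0900 + 0.4356 + 0.0004 + 0.0004 = 0.5264
B_B = 1 / 0.5264 = 1.8997
Σp_Aᵢ² = 0.26² + 0.27² + 0.29² + 0.18² = 0.0676 + 0.0729 + 0.0841 + 0.0324 = 0.2570
B_A = 1 / 0.2570 = 3.8911
Ranking by B (broadest → narrowest): Species A (3.89) > Species D (2.47) > Species B (1.90) > Species C (1.70)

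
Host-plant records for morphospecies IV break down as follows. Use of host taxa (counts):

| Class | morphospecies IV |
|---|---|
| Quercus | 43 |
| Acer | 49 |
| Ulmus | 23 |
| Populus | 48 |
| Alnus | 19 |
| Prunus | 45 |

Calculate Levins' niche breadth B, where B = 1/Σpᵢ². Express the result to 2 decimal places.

5.44

Proportions for morphospecies IV (n=227): 43/227=0.1894, 49/227=0.2159, 23/227=0.1013, 48/227=0.2115, 19/227=0.0837, 45/227=0.1982
Σpᵢ² = 0.1894² + 0.2159² + 0.1013² + 0.2115² + 0.0837² + 0.1982² = 0.035872 + 0.046613 + 0.010262 + 0.044732 + 0.007006 + 0.039283 = 0.183768
B = 1 / 0.183768 = 5.4416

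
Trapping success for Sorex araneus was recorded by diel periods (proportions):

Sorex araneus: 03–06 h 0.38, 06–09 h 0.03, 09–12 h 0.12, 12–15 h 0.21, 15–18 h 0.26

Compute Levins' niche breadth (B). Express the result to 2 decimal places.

3.68

Σpᵢ² = 0.38² + 0.03² + 0.12² + 0.21² + 0.26² = 0.1444 + 0.0009 + 0.0144 + 0.0441 + 0.0676 = 0.2714
B = 1 / 0.2714 = 3.6846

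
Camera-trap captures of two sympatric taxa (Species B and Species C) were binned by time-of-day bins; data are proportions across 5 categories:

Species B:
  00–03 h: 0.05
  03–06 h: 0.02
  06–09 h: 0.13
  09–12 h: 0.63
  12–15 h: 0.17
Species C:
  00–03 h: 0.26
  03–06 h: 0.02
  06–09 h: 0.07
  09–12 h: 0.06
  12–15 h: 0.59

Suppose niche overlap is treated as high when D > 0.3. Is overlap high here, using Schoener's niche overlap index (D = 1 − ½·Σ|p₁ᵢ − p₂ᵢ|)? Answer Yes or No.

Yes

Σ|p₁ᵢ − p₂ᵢ| = 0.21 + 0.00 + 0.06 + 0.57 + 0.42 = 1.26
D = 1 − ½ × 1.26 = 1 − 0.630 = 0.3700
D = 0.3700 > 0.3 → Yes.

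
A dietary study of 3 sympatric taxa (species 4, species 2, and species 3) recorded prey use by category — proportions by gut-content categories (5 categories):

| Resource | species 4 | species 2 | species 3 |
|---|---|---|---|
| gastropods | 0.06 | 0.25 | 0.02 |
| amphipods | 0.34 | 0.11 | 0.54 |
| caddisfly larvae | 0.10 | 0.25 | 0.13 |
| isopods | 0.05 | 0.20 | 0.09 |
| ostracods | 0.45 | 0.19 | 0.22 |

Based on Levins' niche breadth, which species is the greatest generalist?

species 2

Σp_4ᵢ² = 0.06² + 0.34² + 0.10² + 0.05² + 0.45² = 0.0036 + 0.1156 + 0.0100 + 0.0025 + 0.2025 = 0.3342
B_4 = 1 / 0.3342 = 2.9922
Σp_2ᵢ² = 0.25² + 0.11² + 0.25² + 0.20² + 0.19² = 0.0625 + 0.0121 + 0.0625 + 0.0400 + 0.0361 = 0.2132
B_2 = 1 / 0.2132 = 4.6904
Σp_3ᵢ² = 0.02² + 0.54² + 0.13² + 0.09² + 0.22² = 0.0004 + 0.2916 + 0.0169 + 0.0081 + 0.0484 = 0.3654
B_3 = 1 / 0.3654 = 2.7367
Highest B → broadest niche (most generalist): species 2 (B = 4.69).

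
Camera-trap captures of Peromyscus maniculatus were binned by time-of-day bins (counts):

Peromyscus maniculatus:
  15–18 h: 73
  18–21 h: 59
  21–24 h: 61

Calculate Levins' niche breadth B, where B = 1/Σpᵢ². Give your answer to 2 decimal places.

2.97

Proportions for Peromyscus maniculatus (n=193): 73/193=0.3782, 59/193=0.3057, 61/193=0.3161
Σpᵢ² = 0.3782² + 0.3057² + 0.3161² = 0.143035 + 0.093452 + 0.099919 = 0.336406
B = 1 / 0.336406 = 2.9726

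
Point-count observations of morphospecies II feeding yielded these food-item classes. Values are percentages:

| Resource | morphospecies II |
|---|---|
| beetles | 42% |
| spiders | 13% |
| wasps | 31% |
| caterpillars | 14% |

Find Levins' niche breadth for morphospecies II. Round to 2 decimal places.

Convert percentages to proportions (divide by 100).
Σpᵢ² = 0.42² + 0.13² + 0.31² + 0.14² = 0.1764 + 0.0169 + 0.0961 + 0.0196 = 0.3090
B = 1 / 0.3090 = 3.2362

3.24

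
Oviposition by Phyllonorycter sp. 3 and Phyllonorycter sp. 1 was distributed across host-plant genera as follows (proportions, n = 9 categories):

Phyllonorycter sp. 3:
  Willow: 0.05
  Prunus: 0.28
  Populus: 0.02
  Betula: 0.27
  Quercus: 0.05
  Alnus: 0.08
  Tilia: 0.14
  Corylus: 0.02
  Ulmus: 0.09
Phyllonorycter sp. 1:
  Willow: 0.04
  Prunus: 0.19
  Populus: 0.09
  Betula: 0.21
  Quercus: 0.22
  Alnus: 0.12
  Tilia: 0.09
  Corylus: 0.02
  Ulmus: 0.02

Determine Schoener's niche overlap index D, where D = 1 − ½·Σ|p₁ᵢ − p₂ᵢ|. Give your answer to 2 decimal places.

Σ|p₁ᵢ − p₂ᵢ| = 0.01 + 0.09 + 0.07 + 0.06 + 0.17 + 0.04 + 0.05 + 0.00 + 0.07 = 0.56
D = 1 − ½ × 0.56 = 1 − 0.280 = 0.7200

0.72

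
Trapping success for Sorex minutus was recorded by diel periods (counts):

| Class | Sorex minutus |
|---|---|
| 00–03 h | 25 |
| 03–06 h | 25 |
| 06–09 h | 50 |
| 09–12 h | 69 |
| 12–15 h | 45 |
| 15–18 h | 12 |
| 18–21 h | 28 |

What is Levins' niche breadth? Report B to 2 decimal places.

Proportions for Sorex minutus (n=254): 25/254=0.0984, 25/254=0.0984, 50/254=0.1969, 69/254=0.2717, 45/254=0.1772, 12/254=0.0472, 28/254=0.1102
Σpᵢ² = 0.0984² + 0.0984² + 0.1969² + 0.2717² + 0.1772² + 0.0472² + 0.1102² = 0.009683 + 0.009683 + 0.038770 + 0.073821 + 0.031400 + 0.002228 + 0.012144 = 0.177729
B = 1 / 0.177729 = 5.6265

5.63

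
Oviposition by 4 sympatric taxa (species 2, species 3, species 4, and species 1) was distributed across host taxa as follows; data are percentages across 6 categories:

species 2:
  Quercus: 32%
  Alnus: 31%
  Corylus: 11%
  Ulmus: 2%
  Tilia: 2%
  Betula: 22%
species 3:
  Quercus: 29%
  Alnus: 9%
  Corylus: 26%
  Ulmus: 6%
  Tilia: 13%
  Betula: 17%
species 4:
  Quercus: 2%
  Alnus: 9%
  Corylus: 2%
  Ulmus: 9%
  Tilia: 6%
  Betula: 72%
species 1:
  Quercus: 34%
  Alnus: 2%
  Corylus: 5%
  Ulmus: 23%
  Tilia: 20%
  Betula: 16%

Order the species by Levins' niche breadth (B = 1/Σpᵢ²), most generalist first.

species 3 > species 1 > species 2 > species 4

Convert percentages to proportions (divide by 100).
Σp_2ᵢ² = 0.32² + 0.31² + 0.11² + 0.02² + 0.02² + 0.22² = 0.1024 + 0.0961 + 0.0121 + 0.0004 + 0.0004 + 0.0484 = 0.2598
B_2 = 1 / 0.2598 = 3.8491
Σp_3ᵢ² = 0.29² + 0.09² + 0.26² + 0.06² + 0.13² + 0.17² = 0.0841 + 0.0081 + 0.0676 + 0.0036 + 0.0169 + 0.0289 = 0.2092
B_3 = 1 / 0.2092 = 4.7801
Σp_4ᵢ² = 0.02² + 0.09² + 0.02² + 0.09² + 0.06² + 0.72² = 0.0004 + 0.0081 + 0.0004 + 0.0081 + 0.0036 + 0.5184 = 0.5390
B_4 = 1 / 0.5390 = 1.8553
Σp_1ᵢ² = 0.34² + 0.02² + 0.05² + 0.23² + 0.20² + 0.16² = 0.1156 + 0.0004 + 0.0025 + 0.0529 + 0.0400 + 0.0256 = 0.2370
B_1 = 1 / 0.2370 = 4.2194
Ranking by B (broadest → narrowest): species 3 (4.78) > species 1 (4.22) > species 2 (3.85) > species 4 (1.86)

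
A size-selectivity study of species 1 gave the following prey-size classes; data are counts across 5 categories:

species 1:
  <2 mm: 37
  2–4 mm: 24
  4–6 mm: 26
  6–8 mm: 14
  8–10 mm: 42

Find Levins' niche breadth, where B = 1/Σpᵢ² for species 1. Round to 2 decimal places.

Proportions for species 1 (n=143): 37/143=0.2587, 24/143=0.1678, 26/143=0.1818, 14/143=0.0979, 42/143=0.2937
Σpᵢ² = 0.2587² + 0.1678² + 0.1818² + 0.0979² + 0.2937² = 0.066926 + 0.028157 + 0.033051 + 0.009584 + 0.086260 = 0.223978
B = 1 / 0.223978 = 4.4647

4.46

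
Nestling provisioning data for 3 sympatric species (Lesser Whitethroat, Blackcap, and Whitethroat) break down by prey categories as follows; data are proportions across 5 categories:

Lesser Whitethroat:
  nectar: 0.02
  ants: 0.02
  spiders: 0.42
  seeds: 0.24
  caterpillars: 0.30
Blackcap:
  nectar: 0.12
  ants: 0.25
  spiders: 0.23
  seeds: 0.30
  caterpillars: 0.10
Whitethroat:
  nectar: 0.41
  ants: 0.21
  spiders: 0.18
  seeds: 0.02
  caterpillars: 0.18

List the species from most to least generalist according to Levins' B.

Blackcap > Whitethroat > Lesser Whitethroat

Σp_Lessᵢ² = 0.02² + 0.02² + 0.42² + 0.24² + 0.30² = 0.0004 + 0.0004 + 0.1764 + 0.0576 + 0.0900 = 0.3248
B_Less = 1 / 0.3248 = 3.0788
Σp_Blacᵢ² = 0.12² + 0.25² + 0.23² + 0.30² + 0.10² = 0.0144 + 0.0625 + 0.0529 + 0.0900 + 0.0100 = 0.2298
B_Blac = 1 / 0.2298 = 4.3516
Σp_Whitᵢ² = 0.41² + 0.21² + 0.18² + 0.02² + 0.18² = 0.1681 + 0.0441 + 0.0324 + 0.0004 + 0.0324 = 0.2774
B_Whit = 1 / 0.2774 = 3.6049
Ranking by B (broadest → narrowest): Blackcap (4.35) > Whitethroat (3.60) > Lesser Whitethroat (3.08)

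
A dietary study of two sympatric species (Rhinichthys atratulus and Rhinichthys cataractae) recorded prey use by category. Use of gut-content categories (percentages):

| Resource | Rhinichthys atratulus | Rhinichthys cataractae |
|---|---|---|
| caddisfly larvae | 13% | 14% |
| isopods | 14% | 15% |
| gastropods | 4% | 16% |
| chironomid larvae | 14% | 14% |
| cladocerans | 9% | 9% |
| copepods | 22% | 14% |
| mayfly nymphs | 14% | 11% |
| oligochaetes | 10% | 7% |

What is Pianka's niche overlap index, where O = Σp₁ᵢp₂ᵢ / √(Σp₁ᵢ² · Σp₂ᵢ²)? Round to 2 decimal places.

Convert percentages to proportions (divide by 100).
Σ p₁ᵢp₂ᵢ = 0.0182 + 0.0210 + 0.0064 + 0.0196 + 0.0081 + 0.0308 + 0.0154 + 0.0070 = 0.1265
Σp_1ᵢ² = 0.13² + 0.14² + 0.04² + 0.14² + 0.09² + 0.22² + 0.14² + 0.10² = 0.0169 + 0.0196 + 0.0016 + 0.0196 + 0.0081 + 0.0484 + 0.0196 + 0.0100 = 0.1438
Σp_2ᵢ² = 0.14² + 0.15² + 0.16² + 0.14² + 0.09² + 0.14² + 0.11² + 0.07² = 0.0196 + 0.0225 + 0.0256 + 0.0196 + 0.0081 + 0.0196 + 0.0121 + 0.0049 = 0.1320
O = 0.1265 / √(0.1438 × 0.1320) = 0.1265 / 0.13777 = 0.9182

0.92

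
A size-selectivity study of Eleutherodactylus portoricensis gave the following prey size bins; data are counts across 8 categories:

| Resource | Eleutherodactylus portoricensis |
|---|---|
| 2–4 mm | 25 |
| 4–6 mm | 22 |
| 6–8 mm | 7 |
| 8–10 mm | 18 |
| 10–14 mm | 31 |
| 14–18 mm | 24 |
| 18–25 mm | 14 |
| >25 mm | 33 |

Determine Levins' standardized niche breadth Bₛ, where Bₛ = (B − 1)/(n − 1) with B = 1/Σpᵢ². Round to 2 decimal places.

Proportions for Eleutherodactylus portoricensis (n=174): 25/174=0.1437, 22/174=0.1264, 7/174=0.0402, 18/174=0.1034, 31/174=0.1782, 24/174=0.1379, 14/174=0.0805, 33/174=0.1897
Σpᵢ² = 0.1437² + 0.1264² + 0.0402² + 0.1034² + 0.1782² + 0.1379² + 0.0805² + 0.1897² = 0.020650 + 0.015977 + 0.001616 + 0.010692 + 0.031755 + 0.019016 + 0.006480 + 0.035986 = 0.142172
B = 1 / 0.142172 = 7.0337
Bₛ = (B − 1)/(n − 1) = (7.0337 − 1)/(8 − 1) = 6.0337/7 = 0.8620

0.86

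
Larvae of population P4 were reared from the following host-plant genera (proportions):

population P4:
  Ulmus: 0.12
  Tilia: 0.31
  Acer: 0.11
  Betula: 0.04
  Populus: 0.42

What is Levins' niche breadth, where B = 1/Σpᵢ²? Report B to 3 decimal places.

3.327

Σpᵢ² = 0.12² + 0.31² + 0.11² + 0.04² + 0.42² = 0.0144 + 0.0961 + 0.0121 + 0.0016 + 0.1764 = 0.3006
B = 1 / 0.3006 = 3.32668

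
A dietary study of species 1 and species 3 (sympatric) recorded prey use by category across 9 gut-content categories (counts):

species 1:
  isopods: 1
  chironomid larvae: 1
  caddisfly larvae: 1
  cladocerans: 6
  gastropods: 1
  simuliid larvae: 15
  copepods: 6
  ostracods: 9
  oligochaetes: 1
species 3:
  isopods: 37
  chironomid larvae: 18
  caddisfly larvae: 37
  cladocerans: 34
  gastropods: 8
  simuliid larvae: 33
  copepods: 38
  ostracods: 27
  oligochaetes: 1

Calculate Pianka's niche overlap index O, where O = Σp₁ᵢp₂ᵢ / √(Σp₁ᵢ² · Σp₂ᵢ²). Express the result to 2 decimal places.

0.75

Proportions for species 1 (n=41): 1/41=0.0244, 1/41=0.0244, 1/41=0.0244, 6/41=0.1463, 1/41=0.0244, 15/41=0.3659, 6/41=0.1463, 9/41=0.2195, 1/41=0.0244
Proportions for species 3 (n=233): 37/233=0.1588, 18/233=0.0773, 37/233=0.1588, 34/233=0.1459, 8/233=0.0343, 33/233=0.1416, 38/233=0.1631, 27/233=0.1159, 1/233=0.0043
Σ p₁ᵢp₂ᵢ = 0.003875 + 0.001886 + 0.003875 + 0.021345 + 0.000837 + 0.051811 + 0.023862 + 0.025440 + 0.000105 = 0.133036
Σp_1ᵢ² = 0.0244² + 0.0244² + 0.0244² + 0.1463² + 0.0244² + 0.3659² + 0.1463² + 0.2195² + 0.0244² = 0.000595 + 0.000595 + 0.000595 + 0.021404 + 0.000595 + 0.133883 + 0.021404 + 0.048180 + 0.000595 = 0.227846
Σp_2ᵢ² = 0.1588² + 0.0773² + 0.1588² + 0.1459² + 0.0343² + 0.1416² + 0.1631² + 0.1159² + 0.0043² = 0.025217 + 0.005975 + 0.025217 + 0.021287 + 0.001176 + 0.020051 + 0.026602 + 0.013433 + 0.000018 = 0.138976
O = 0.133036 / √(0.227846 × 0.138976) = 0.133036 / 0.1779470 = 0.7476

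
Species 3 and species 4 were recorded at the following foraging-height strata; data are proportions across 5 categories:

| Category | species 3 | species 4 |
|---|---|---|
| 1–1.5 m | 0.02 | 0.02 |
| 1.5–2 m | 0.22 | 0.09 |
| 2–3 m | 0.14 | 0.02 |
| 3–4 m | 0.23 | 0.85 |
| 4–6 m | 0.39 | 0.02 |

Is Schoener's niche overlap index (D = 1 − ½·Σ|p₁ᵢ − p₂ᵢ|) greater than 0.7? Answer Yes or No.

Σ|p₁ᵢ − p₂ᵢ| = 0.00 + 0.13 + 0.12 + 0.62 + 0.37 = 1.24
D = 1 − ½ × 1.24 = 1 − 0.620 = 0.3800
D = 0.3800 < 0.7 → No.

No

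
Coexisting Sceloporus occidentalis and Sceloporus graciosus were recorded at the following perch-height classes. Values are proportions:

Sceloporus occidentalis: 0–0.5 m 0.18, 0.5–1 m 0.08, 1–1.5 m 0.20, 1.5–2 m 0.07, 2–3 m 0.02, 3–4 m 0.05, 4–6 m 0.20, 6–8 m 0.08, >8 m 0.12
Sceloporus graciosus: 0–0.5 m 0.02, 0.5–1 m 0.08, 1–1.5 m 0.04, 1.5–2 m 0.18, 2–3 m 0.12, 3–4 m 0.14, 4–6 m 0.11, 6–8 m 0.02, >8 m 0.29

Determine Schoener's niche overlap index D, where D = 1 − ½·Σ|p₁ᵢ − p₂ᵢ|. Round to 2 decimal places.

0.53

Σ|p₁ᵢ − p₂ᵢ| = 0.16 + 0.00 + 0.16 + 0.11 + 0.10 + 0.09 + 0.09 + 0.06 + 0.17 = 0.94
D = 1 − ½ × 0.94 = 1 − 0.470 = 0.5300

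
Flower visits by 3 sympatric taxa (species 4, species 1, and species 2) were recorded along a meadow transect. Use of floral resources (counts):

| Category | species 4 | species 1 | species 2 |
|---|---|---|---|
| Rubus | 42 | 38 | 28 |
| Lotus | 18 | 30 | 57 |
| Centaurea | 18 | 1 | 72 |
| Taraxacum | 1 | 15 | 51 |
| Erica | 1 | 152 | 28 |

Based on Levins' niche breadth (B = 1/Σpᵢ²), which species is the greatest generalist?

Proportions for species 4 (n=80): 42/80=0.5250, 18/80=0.2250, 18/80=0.2250, 1/80=0.0125, 1/80=0.0125
Proportions for species 1 (n=236): 38/236=0.1610, 30/236=0.1271, 1/236=0.0042, 15/236=0.0636, 152/236=0.6441
Proportions for species 2 (n=236): 28/236=0.1186, 57/236=0.2415, 72/236=0.3051, 51/236=0.2161, 28/236=0.1186
Σp_4ᵢ² = 0.5250² + 0.2250² + 0.2250² + 0.0125² + 0.0125² = 0.275625 + 0.050625 + 0.050625 + 0.000156 + 0.000156 = 0.377187
B_4 = 1 / 0.377187 = 2.6512
Σp_1ᵢ² = 0.1610² + 0.1271² + 0.0042² + 0.0636² + 0.6441² = 0.025921 + 0.016154 + 0.000018 + 0.004045 + 0.414865 = 0.461003
B_1 = 1 / 0.461003 = 2.1692
Σp_2ᵢ² = 0.1186² + 0.2415² + 0.3051² + 0.2161² + 0.1186² = 0.014066 + 0.058322 + 0.093086 + 0.046699 + 0.014066 = 0.226239
B_2 = 1 / 0.226239 = 4.4201
Highest B → broadest niche (most generalist): species 2 (B = 4.42).

species 2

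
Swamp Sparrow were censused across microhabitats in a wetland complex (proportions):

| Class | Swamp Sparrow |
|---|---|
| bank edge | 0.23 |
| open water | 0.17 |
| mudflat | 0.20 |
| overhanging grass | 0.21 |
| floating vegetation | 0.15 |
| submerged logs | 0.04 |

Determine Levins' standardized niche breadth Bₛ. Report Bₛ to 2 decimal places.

Σpᵢ² = 0.23² + 0.17² + 0.20² + 0.21² + 0.15² + 0.04² = 0.0529 + 0.0289 + 0.0400 + 0.0441 + 0.0225 + 0.0016 = 0.1900
B = 1 / 0.1900 = 5.2632
Bₛ = (B − 1)/(n − 1) = (5.2632 − 1)/(6 − 1) = 4.2632/5 = 0.8526

0.85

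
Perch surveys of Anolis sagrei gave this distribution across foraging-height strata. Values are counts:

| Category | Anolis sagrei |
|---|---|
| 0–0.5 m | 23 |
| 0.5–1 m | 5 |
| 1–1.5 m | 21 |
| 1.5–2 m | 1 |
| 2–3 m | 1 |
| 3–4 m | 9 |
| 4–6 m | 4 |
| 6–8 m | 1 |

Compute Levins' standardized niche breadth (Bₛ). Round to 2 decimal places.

0.41

Proportions for Anolis sagrei (n=65): 23/65=0.3538, 5/65=0.0769, 21/65=0.3231, 1/65=0.0154, 1/65=0.0154, 9/65=0.1385, 4/65=0.0615, 1/65=0.0154
Σpᵢ² = 0.3538² + 0.0769² + 0.3231² + 0.0154² + 0.0154² + 0.1385² + 0.0615² + 0.0154² = 0.125174 + 0.005914 + 0.104394 + 0.000237 + 0.000237 + 0.019182 + 0.003782 + 0.000237 = 0.259157
B = 1 / 0.259157 = 3.8587
Bₛ = (B − 1)/(n − 1) = (3.8587 − 1)/(8 − 1) = 2.8587/7 = 0.4084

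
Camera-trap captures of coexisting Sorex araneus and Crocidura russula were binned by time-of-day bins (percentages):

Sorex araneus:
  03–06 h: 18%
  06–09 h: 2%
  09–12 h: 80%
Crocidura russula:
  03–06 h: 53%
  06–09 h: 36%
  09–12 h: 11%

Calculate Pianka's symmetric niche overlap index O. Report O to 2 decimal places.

Convert percentages to proportions (divide by 100).
Σ p₁ᵢp₂ᵢ = 0.0954 + 0.0072 + 0.0880 = 0.1906
Σp_1ᵢ² = 0.18² + 0.02² + 0.80² = 0.0324 + 0.0004 + 0.6400 = 0.6728
Σp_2ᵢ² = 0.53² + 0.36² + 0.11² = 0.2809 + 0.1296 + 0.0121 = 0.4226
O = 0.1906 / √(0.6728 × 0.4226) = 0.1906 / 0.53322 = 0.3575

0.36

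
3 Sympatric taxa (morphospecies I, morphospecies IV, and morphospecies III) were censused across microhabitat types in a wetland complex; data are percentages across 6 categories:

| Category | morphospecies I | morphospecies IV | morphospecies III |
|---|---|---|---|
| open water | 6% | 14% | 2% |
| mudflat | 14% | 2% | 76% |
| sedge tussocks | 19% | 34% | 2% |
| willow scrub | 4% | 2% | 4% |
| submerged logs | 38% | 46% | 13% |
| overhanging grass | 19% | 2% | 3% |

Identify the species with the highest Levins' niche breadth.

morphospecies I

Convert percentages to proportions (divide by 100).
Σp_Iᵢ² = 0.06² + 0.14² + 0.19² + 0.04² + 0.38² + 0.19² = 0.0036 + 0.0196 + 0.0361 + 0.0016 + 0.1444 + 0.0361 = 0.2414
B_I = 1 / 0.2414 = 4.1425
Σp_IVᵢ² = 0.14² + 0.02² + 0.34² + 0.02² + 0.46² + 0.02² = 0.0196 + 0.0004 + 0.1156 + 0.0004 + 0.2116 + 0.0004 = 0.3480
B_IV = 1 / 0.3480 = 2.8736
Σp_IIIᵢ² = 0.02² + 0.76² + 0.02² + 0.04² + 0.13² + 0.03² = 0.0004 + 0.5776 + 0.0004 + 0.0016 + 0.0169 + 0.0009 = 0.5978
B_III = 1 / 0.5978 = 1.6728
Highest B → broadest niche (most generalist): morphospecies I (B = 4.14).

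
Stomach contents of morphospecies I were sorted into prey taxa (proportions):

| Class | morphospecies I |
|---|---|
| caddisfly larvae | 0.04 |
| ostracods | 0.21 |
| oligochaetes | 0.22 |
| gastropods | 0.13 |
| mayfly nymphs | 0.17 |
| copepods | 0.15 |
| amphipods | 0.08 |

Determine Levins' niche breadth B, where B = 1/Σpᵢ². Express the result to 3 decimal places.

Σpᵢ² = 0.04² + 0.21² + 0.22² + 0.13² + 0.17² + 0.15² + 0.08² = 0.0016 + 0.0441 + 0.0484 + 0.0169 + 0.0289 + 0.0225 + 0.0064 = 0.1688
B = 1 / 0.1688 = 5.92417

5.924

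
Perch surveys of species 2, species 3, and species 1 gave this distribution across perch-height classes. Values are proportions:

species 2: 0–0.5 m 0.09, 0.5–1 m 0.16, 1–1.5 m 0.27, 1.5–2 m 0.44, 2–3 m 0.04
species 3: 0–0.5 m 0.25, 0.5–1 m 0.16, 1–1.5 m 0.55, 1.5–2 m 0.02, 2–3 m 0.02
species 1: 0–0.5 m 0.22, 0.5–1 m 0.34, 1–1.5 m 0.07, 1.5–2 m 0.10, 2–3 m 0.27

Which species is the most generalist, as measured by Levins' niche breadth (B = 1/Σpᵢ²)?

species 1

Σp_2ᵢ² = 0.09² + 0.16² + 0.27² + 0.44² + 0.04² = 0.0081 + 0.0256 + 0.0729 + 0.1936 + 0.0016 = 0.3018
B_2 = 1 / 0.3018 = 3.3135
Σp_3ᵢ² = 0.25² + 0.16² + 0.55² + 0.02² + 0.02² = 0.0625 + 0.0256 + 0.3025 + 0.0004 + 0.0004 = 0.3914
B_3 = 1 / 0.3914 = 2.5549
Σp_1ᵢ² = 0.22² + 0.34² + 0.07² + 0.10² + 0.27² = 0.0484 + 0.1156 + 0.0049 + 0.0100 + 0.0729 = 0.2518
B_1 = 1 / 0.2518 = 3.9714
Highest B → broadest niche (most generalist): species 1 (B = 3.97).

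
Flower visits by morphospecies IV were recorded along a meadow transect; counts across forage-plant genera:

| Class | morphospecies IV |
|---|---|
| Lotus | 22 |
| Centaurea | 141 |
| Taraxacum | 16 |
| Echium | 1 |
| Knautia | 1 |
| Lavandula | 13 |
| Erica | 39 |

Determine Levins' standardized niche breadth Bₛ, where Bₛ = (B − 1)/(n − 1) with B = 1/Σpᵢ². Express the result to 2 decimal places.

Proportions for morphospecies IV (n=233): 22/233=0.0944, 141/233=0.6052, 16/233=0.0687, 1/233=0.0043, 1/233=0.0043, 13/233=0.0558, 39/233=0.1674
Σpᵢ² = 0.0944² + 0.6052² + 0.0687² + 0.0043² + 0.0043² + 0.0558² + 0.1674² = 0.008911 + 0.366267 + 0.004720 + 0.000018 + 0.000018 + 0.003114 + 0.028023 = 0.411071
B = 1 / 0.411071 = 2.4327
Bₛ = (B − 1)/(n − 1) = (2.4327 − 1)/(7 − 1) = 1.4327/6 = 0.2388

0.24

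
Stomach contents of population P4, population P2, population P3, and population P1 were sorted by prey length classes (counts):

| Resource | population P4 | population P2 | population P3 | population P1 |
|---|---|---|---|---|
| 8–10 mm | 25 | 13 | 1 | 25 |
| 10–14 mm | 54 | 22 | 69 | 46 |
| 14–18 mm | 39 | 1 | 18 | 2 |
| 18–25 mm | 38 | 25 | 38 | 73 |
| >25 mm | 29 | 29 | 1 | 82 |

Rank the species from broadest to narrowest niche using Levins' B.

population P4 > population P2 > population P1 > population P3

Proportions for population P4 (n=185): 25/185=0.1351, 54/185=0.2919, 39/185=0.2108, 38/185=0.2054, 29/185=0.1568
Proportions for population P2 (n=90): 13/90=0.1444, 22/90=0.2444, 1/90=0.0111, 25/90=0.2778, 29/90=0.3222
Proportions for population P3 (n=127): 1/127=0.0079, 69/127=0.5433, 18/127=0.1417, 38/127=0.2992, 1/127=0.0079
Proportions for population P1 (n=228): 25/228=0.1096, 46/228=0.2018, 2/228=0.0088, 73/228=0.3202, 82/228=0.3596
Σp_P4ᵢ² = 0.1351² + 0.2919² + 0.2108² + 0.2054² + 0.1568² = 0.018252 + 0.085206 + 0.044437 + 0.042189 + 0.024586 = 0.214670
B_P4 = 1 / 0.214670 = 4.6583
Σp_P2ᵢ² = 0.1444² + 0.2444² + 0.0111² + 0.2778² + 0.3222² = 0.020851 + 0.059731 + 0.000123 + 0.077173 + 0.103813 = 0.261691
B_P2 = 1 / 0.261691 = 3.8213
Σp_P3ᵢ² = 0.0079² + 0.5433² + 0.1417² + 0.2992² + 0.0079² = 0.000062 + 0.295175 + 0.020079 + 0.089521 + 0.000062 = 0.404899
B_P3 = 1 / 0.404899 = 2.4698
Σp_P1ᵢ² = 0.1096² + 0.2018² + 0.0088² + 0.3202² + 0.3596² = 0.012012 + 0.040723 + 0.000077 + 0.102528 + 0.129312 = 0.284652
B_P1 = 1 / 0.284652 = 3.5131
Ranking by B (broadest → narrowest): population P4 (4.66) > population P2 (3.82) > population P1 (3.51) > population P3 (2.47)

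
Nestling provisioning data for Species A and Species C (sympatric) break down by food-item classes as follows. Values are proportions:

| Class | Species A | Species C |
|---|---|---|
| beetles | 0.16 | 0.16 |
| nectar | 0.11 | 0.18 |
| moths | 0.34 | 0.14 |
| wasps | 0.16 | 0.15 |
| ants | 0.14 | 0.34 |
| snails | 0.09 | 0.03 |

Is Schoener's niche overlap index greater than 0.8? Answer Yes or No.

Σ|p₁ᵢ − p₂ᵢ| = 0.00 + 0.07 + 0.20 + 0.01 + 0.20 + 0.06 = 0.54
D = 1 − ½ × 0.54 = 1 − 0.270 = 0.7300
D = 0.7300 < 0.8 → No.

No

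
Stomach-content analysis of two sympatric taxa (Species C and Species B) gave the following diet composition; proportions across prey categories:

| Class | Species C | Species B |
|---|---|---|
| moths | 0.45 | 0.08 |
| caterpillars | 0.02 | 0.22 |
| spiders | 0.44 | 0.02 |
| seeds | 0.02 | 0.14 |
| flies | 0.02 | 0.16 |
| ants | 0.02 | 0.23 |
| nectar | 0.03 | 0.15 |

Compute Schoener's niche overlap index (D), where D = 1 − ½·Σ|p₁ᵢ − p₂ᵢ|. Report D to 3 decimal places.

Σ|p₁ᵢ − p₂ᵢ| = 0.37 + 0.20 + 0.42 + 0.12 + 0.14 + 0.21 + 0.12 = 1.58
D = 1 − ½ × 1.58 = 1 − 0.790 = 0.21000

0.210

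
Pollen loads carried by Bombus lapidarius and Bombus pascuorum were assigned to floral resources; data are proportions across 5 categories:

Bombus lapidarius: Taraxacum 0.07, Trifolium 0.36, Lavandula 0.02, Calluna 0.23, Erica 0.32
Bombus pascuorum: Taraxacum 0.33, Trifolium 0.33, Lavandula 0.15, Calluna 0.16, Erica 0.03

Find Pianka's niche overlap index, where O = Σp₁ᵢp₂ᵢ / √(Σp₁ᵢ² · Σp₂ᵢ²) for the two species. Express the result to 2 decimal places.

Σ p₁ᵢp₂ᵢ = 0.0231 + 0.1188 + 0.0030 + 0.0368 + 0.0096 = 0.1913
Σp_1ᵢ² = 0.07² + 0.36² + 0.02² + 0.23² + 0.32² = 0.0049 + 0.1296 + 0.0004 + 0.0529 + 0.1024 = 0.2902
Σp_2ᵢ² = 0.33² + 0.33² + 0.15² + 0.16² + 0.03² = 0.1089 + 0.1089 + 0.0225 + 0.0256 + 0.0009 = 0.2668
O = 0.1913 / √(0.2902 × 0.2668) = 0.1913 / 0.27825 = 0.6875

0.69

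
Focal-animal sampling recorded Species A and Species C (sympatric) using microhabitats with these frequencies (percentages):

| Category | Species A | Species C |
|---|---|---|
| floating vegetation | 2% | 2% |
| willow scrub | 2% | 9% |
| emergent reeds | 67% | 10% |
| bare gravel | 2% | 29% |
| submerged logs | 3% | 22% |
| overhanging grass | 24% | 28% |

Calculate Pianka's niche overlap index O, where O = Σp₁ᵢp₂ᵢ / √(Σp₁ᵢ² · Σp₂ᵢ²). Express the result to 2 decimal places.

Convert percentages to proportions (divide by 100).
Σ p₁ᵢp₂ᵢ = 0.0004 + 0.0018 + 0.0670 + 0.0058 + 0.0066 + 0.0672 = 0.1488
Σp_1ᵢ² = 0.02² + 0.02² + 0.67² + 0.02² + 0.03² + 0.24² = 0.0004 + 0.0004 + 0.4489 + 0.0004 + 0.0009 + 0.0576 = 0.5086
Σp_2ᵢ² = 0.02² + 0.09² + 0.10² + 0.29² + 0.22² + 0.28² = 0.0004 + 0.0081 + 0.0100 + 0.0841 + 0.0484 + 0.0784 = 0.2294
O = 0.1488 / √(0.5086 × 0.2294) = 0.1488 / 0.34157 = 0.4356

0.44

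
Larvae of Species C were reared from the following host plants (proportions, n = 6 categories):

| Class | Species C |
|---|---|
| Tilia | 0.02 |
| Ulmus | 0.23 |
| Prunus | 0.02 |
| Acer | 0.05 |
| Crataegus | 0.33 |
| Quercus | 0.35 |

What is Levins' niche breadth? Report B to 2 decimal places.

Σpᵢ² = 0.02² + 0.23² + 0.02² + 0.05² + 0.33² + 0.35² = 0.0004 + 0.0529 + 0.0004 + 0.0025 + 0.1089 + 0.1225 = 0.2876
B = 1 / 0.2876 = 3.4771

3.48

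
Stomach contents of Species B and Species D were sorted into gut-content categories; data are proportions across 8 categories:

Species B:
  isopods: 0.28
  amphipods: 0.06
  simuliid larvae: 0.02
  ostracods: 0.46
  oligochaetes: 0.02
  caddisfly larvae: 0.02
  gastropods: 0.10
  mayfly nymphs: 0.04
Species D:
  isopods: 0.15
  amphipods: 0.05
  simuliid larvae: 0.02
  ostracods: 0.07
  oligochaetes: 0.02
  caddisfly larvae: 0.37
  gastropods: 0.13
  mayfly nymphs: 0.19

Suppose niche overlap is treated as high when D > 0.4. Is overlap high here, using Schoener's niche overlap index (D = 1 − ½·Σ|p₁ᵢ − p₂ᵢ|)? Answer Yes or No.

Σ|p₁ᵢ − p₂ᵢ| = 0.13 + 0.01 + 0.00 + 0.39 + 0.00 + 0.35 + 0.03 + 0.15 = 1.06
D = 1 − ½ × 1.06 = 1 − 0.530 = 0.4700
D = 0.4700 > 0.4 → Yes.

Yes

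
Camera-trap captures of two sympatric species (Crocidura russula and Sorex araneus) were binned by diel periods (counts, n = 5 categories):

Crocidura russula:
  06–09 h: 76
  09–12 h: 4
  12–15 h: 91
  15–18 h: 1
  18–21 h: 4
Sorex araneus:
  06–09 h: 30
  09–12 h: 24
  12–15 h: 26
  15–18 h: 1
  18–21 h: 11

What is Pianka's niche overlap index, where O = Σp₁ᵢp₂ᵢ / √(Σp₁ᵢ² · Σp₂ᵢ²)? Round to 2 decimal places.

0.85

Proportions for Crocidura russula (n=176): 76/176=0.4318, 4/176=0.0227, 91/176=0.5170, 1/176=0.0057, 4/176=0.0227
Proportions for Sorex araneus (n=92): 30/92=0.3261, 24/92=0.2609, 26/92=0.2826, 1/92=0.0109, 11/92=0.1196
Σ p₁ᵢp₂ᵢ = 0.140810 + 0.005922 + 0.146104 + 0.000062 + 0.002715 = 0.295613
Σp_1ᵢ² = 0.4318² + 0.0227² + 0.5170² + 0.0057² + 0.0227² = 0.186451 + 0.000515 + 0.267289 + 0.000032 + 0.000515 = 0.454802
Σp_2ᵢ² = 0.3261² + 0.2609² + 0.2826² + 0.0109² + 0.1196² = 0.106341 + 0.068069 + 0.079863 + 0.000119 + 0.014304 = 0.268696
O = 0.295613 / √(0.454802 × 0.268696) = 0.295613 / 0.3495761 = 0.8456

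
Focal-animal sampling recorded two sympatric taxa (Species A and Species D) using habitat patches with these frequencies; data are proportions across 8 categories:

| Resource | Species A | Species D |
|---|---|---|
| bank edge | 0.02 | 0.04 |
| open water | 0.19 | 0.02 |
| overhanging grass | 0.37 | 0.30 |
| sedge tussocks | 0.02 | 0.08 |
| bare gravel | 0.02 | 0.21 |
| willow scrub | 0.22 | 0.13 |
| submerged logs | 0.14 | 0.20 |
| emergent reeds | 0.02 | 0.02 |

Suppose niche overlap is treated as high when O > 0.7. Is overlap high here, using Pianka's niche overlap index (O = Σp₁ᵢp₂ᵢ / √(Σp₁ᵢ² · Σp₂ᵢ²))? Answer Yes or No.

Σ p₁ᵢp₂ᵢ = 0.0008 + 0.0038 + 0.1110 + 0.0016 + 0.0042 + 0.0286 + 0.0280 + 0.0004 = 0.1784
Σp_1ᵢ² = 0.02² + 0.19² + 0.37² + 0.02² + 0.02² + 0.22² + 0.14² + 0.02² = 0.0004 + 0.0361 + 0.1369 + 0.0004 + 0.0004 + 0.0484 + 0.0196 + 0.0004 = 0.2426
Σp_2ᵢ² = 0.04² + 0.02² + 0.30² + 0.08² + 0.21² + 0.13² + 0.20² + 0.02² = 0.0016 + 0.0004 + 0.0900 + 0.0064 + 0.0441 + 0.0169 + 0.0400 + 0.0004 = 0.1998
O = 0.1784 / √(0.2426 × 0.1998) = 0.1784 / 0.22016 = 0.8103
O = 0.8103 > 0.7 → Yes.

Yes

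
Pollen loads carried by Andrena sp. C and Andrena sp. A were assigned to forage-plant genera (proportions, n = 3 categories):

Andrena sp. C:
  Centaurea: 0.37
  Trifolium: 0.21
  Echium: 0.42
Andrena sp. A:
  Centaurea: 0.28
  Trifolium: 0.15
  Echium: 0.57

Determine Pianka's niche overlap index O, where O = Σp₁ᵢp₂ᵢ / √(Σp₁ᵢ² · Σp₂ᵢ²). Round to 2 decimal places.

Σ p₁ᵢp₂ᵢ = 0.1036 + 0.0315 + 0.2394 = 0.3745
Σp_1ᵢ² = 0.37² + 0.21² + 0.42² = 0.1369 + 0.0441 + 0.1764 = 0.3574
Σp_2ᵢ² = 0.28² + 0.15² + 0.57² = 0.0784 + 0.0225 + 0.3249 = 0.4258
O = 0.3745 / √(0.3574 × 0.4258) = 0.3745 / 0.39010 = 0.9600

0.96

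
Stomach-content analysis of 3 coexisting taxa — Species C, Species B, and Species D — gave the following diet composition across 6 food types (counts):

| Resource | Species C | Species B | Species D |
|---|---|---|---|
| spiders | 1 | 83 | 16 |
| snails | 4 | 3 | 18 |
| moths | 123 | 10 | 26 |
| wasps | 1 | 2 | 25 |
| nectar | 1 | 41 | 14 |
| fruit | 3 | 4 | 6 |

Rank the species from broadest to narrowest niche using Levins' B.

Proportions for Species C (n=133): 1/133=0.0075, 4/133=0.0301, 123/133=0.9248, 1/133=0.0075, 1/133=0.0075, 3/133=0.0226
Proportions for Species B (n=143): 83/143=0.5804, 3/143=0.0210, 10/143=0.0699, 2/143=0.0140, 41/143=0.2867, 4/143=0.0280
Proportions for Species D (n=105): 16/105=0.1524, 18/105=0.1714, 26/105=0.2476, 25/105=0.2381, 14/105=0.1333, 6/105=0.0571
Σp_Cᵢ² = 0.0075² + 0.0301² + 0.9248² + 0.0075² + 0.0075² + 0.0226² = 0.000056 + 0.000906 + 0.855255 + 0.000056 + 0.000056 + 0.000511 = 0.856840
B_C = 1 / 0.856840 = 1.1671
Σp_Bᵢ² = 0.5804² + 0.0210² + 0.0699² + 0.0140² + 0.2867² + 0.0280² = 0.336864 + 0.000441 + 0.004886 + 0.000196 + 0.082197 + 0.000784 = 0.425368
B_B = 1 / 0.425368 = 2.3509
Σp_Dᵢ² = 0.1524² + 0.1714² + 0.2476² + 0.2381² + 0.1333² + 0.0571² = 0.023226 + 0.029378 + 0.061306 + 0.056692 + 0.017769 + 0.003260 = 0.191631
B_D = 1 / 0.191631 = 5.2184
Ranking by B (broadest → narrowest): Species D (5.22) > Species B (2.35) > Species C (1.17)

Species D > Species B > Species C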